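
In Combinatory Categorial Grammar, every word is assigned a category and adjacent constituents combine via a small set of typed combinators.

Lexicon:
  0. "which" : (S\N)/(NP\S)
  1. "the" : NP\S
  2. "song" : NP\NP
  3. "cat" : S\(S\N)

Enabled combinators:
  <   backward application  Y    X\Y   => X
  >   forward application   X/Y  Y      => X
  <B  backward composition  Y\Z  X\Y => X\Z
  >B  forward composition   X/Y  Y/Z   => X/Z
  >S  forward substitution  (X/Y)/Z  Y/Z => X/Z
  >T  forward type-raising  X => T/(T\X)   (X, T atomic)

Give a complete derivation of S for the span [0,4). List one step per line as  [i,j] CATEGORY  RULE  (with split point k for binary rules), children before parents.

[0,4] S   <
  [0,3] S\N   >
    [0,1] "which" : (S\N)/(NP\S)
    [1,3] NP\S   <B
      [1,2] "the" : NP\S
      [2,3] "song" : NP\NP
  [3,4] "cat" : S\(S\N)

[0,1] (S\N)/(NP\S)  lex  "which"
[1,2] NP\S  lex  "the"
[2,3] NP\NP  lex  "song"
[1,3] NP\S  <B  k=2
[0,3] S\N  >  k=1
[3,4] S\(S\N)  lex  "cat"
[0,4] S  <  k=3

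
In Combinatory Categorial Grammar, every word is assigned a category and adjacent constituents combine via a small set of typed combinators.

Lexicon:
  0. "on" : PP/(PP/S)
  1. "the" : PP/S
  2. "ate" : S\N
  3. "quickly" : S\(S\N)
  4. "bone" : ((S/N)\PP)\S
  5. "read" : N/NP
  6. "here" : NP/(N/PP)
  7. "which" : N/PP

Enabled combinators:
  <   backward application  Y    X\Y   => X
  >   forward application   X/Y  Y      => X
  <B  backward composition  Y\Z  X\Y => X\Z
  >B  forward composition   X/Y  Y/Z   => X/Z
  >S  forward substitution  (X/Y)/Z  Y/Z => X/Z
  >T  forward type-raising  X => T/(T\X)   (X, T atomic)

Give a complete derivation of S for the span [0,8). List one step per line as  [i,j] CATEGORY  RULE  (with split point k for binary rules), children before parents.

[0,8] S   >
  [0,5] S/N   <
    [0,2] PP   >
      [0,1] "on" : PP/(PP/S)
      [1,2] "the" : PP/S
    [2,5] (S/N)\PP   <
      [2,4] S   <
        [2,3] "ate" : S\N
        [3,4] "quickly" : S\(S\N)
      [4,5] "bone" : ((S/N)\PP)\S
  [5,8] N   >
    [5,6] "read" : N/NP
    [6,8] NP   >
      [6,7] "here" : NP/(N/PP)
      [7,8] "which" : N/PP

[0,1] PP/(PP/S)  lex  "on"
[1,2] PP/S  lex  "the"
[0,2] PP  >  k=1
[2,3] S\N  lex  "ate"
[3,4] S\(S\N)  lex  "quickly"
[2,4] S  <  k=3
[4,5] ((S/N)\PP)\S  lex  "bone"
[2,5] (S/N)\PP  <  k=4
[0,5] S/N  <  k=2
[5,6] N/NP  lex  "read"
[6,7] NP/(N/PP)  lex  "here"
[7,8] N/PP  lex  "which"
[6,8] NP  >  k=7
[5,8] N  >  k=6
[0,8] S  >  k=5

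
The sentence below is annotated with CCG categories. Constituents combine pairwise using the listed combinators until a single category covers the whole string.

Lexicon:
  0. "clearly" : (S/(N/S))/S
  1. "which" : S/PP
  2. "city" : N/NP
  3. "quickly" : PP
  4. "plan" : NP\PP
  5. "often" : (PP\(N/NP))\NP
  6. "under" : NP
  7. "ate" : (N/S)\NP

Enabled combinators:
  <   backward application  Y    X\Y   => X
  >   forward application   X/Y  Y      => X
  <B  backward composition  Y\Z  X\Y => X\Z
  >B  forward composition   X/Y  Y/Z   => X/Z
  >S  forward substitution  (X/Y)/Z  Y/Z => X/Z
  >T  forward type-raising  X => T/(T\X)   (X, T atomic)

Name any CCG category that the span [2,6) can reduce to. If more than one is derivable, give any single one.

PP

[0,8] S   >
  [0,6] S/(N/S)   >
    [0,1] "clearly" : (S/(N/S))/S
    [1,6] S   >
      [1,2] "which" : S/PP
      [2,6] PP   <
        [2,3] "city" : N/NP
        [3,6] PP\(N/NP)   <
          [3,5] NP   <
            [3,4] "quickly" : PP
            [4,5] "plan" : NP\PP
          [5,6] "often" : (PP\(N/NP))\NP
  [6,8] N/S   <
    [6,7] "under" : NP
    [7,8] "ate" : (N/S)\NP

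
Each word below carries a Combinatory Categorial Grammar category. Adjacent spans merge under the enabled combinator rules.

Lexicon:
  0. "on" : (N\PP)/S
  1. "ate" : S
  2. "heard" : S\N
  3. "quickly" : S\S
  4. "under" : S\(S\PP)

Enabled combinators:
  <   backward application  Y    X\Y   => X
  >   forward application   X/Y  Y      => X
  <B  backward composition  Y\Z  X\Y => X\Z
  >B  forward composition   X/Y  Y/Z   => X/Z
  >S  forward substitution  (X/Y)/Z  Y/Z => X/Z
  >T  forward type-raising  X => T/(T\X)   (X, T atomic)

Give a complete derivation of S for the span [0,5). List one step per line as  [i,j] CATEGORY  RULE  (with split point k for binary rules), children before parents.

[0,1] (N\PP)/S  lex  "on"
[1,2] S  lex  "ate"
[0,2] N\PP  >  k=1
[2,3] S\N  lex  "heard"
[3,4] S\S  lex  "quickly"
[2,4] S\N  <B  k=3
[0,4] S\PP  <B  k=2
[4,5] S\(S\PP)  lex  "under"
[0,5] S  <  k=4

[0,5] S   <
  [0,4] S\PP   <B
    [0,2] N\PP   >
      [0,1] "on" : (N\PP)/S
      [1,2] "ate" : S
    [2,4] S\N   <B
      [2,3] "heard" : S\N
      [3,4] "quickly" : S\S
  [4,5] "under" : S\(S\PP)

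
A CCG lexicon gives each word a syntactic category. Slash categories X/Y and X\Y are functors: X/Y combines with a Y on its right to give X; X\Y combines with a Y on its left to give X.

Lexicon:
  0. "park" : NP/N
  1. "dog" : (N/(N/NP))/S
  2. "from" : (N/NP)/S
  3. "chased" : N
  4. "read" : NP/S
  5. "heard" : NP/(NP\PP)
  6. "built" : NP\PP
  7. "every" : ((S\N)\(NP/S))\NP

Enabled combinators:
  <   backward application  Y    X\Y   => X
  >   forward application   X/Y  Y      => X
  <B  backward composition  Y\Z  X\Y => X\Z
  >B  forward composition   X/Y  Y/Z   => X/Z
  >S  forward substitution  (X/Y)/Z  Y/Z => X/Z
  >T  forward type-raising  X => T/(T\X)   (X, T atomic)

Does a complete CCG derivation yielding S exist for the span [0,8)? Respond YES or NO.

NO

NP/N (N/(N/NP))/S (N/NP)/S N NP/S NP/(NP\PP) NP\PP ((S\N)\(NP/S))\NP
CKY chart[0,8] = {N/(N\NP), NP, NP/(NP\NP), NP/(N\N), NP/(S\S), PP/(PP\NP), S/(S\NP)}; S ∉ chart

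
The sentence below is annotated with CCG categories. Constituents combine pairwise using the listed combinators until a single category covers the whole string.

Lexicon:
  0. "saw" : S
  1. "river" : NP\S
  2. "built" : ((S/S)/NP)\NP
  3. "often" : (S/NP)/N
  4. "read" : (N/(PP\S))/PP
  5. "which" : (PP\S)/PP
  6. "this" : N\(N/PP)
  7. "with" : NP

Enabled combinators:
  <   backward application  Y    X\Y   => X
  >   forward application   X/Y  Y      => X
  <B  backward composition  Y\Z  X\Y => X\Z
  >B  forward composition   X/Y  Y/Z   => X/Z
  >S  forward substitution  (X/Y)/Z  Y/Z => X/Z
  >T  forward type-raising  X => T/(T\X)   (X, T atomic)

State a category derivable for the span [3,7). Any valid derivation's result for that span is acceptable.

[0,8] S   >
  [0,7] S/NP   >S
    [0,3] (S/S)/NP   <
      [0,2] NP   <
        [0,1] "saw" : S
        [1,2] "river" : NP\S
      [2,3] "built" : ((S/S)/NP)\NP
    [3,7] S/NP   >
      [3,4] "often" : (S/NP)/N
      [4,7] N   <
        [4,6] N/PP   >S
          [4,5] "read" : (N/(PP\S))/PP
          [5,6] "which" : (PP\S)/PP
        [6,7] "this" : N\(N/PP)
  [7,8] "with" : NP

S/NP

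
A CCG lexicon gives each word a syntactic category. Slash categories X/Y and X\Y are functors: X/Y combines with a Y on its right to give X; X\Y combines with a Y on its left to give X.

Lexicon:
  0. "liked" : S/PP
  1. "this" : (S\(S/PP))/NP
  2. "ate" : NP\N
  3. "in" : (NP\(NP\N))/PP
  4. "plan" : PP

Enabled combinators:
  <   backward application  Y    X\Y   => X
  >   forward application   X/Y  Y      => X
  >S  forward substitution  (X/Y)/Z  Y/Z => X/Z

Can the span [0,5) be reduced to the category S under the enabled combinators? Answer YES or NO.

YES

[0,5] S   <
  [0,1] "liked" : S/PP
  [1,5] S\(S/PP)   >
    [1,2] "this" : (S\(S/PP))/NP
    [2,5] NP   <
      [2,3] "ate" : NP\N
      [3,5] NP\(NP\N)   >
        [3,4] "in" : (NP\(NP\N))/PP
        [4,5] "plan" : PP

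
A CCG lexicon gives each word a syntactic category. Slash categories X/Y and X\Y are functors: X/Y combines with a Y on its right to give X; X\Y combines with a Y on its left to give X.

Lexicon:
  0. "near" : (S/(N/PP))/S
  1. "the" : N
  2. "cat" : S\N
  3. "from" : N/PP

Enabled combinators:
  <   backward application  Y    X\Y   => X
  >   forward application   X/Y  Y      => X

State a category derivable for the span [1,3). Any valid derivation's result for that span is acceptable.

S

[0,4] S   >
  [0,3] S/(N/PP)   >
    [0,1] "near" : (S/(N/PP))/S
    [1,3] S   <
      [1,2] "the" : N
      [2,3] "cat" : S\N
  [3,4] "from" : N/PP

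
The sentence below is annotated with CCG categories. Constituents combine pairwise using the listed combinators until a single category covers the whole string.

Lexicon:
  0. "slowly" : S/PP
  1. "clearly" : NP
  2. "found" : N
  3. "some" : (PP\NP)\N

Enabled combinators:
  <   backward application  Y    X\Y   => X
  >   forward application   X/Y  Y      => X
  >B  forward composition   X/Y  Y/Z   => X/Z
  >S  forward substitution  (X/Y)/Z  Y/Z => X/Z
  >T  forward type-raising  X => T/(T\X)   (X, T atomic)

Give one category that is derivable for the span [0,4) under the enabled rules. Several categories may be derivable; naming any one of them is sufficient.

[0,4] S   >
  [0,1] "slowly" : S/PP
  [1,4] PP   <
    [1,2] "clearly" : NP
    [2,4] PP\NP   <
      [2,3] "found" : N
      [3,4] "some" : (PP\NP)\N

S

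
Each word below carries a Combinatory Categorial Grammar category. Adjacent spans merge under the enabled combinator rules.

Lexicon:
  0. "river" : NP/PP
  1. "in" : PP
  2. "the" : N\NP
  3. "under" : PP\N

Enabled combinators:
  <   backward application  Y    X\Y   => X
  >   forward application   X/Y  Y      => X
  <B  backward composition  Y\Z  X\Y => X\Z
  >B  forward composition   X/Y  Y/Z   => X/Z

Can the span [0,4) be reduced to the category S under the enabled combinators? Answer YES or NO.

NP/PP PP N\NP PP\N
CKY chart[0,4] = {PP}; S ∉ chart

NO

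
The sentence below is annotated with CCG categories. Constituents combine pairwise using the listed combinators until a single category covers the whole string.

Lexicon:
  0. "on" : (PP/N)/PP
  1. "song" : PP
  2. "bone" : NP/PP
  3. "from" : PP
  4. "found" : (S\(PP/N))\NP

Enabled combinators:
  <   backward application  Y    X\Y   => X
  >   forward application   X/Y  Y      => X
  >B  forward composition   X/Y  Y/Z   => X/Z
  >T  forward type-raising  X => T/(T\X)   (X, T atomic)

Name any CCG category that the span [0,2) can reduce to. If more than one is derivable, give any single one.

[0,5] S   <
  [0,2] PP/N   >
    [0,1] "on" : (PP/N)/PP
    [1,2] "song" : PP
  [2,5] S\(PP/N)   <
    [2,4] NP   >
      [2,3] "bone" : NP/PP
      [3,4] "from" : PP
    [4,5] "found" : (S\(PP/N))\NP

PP/N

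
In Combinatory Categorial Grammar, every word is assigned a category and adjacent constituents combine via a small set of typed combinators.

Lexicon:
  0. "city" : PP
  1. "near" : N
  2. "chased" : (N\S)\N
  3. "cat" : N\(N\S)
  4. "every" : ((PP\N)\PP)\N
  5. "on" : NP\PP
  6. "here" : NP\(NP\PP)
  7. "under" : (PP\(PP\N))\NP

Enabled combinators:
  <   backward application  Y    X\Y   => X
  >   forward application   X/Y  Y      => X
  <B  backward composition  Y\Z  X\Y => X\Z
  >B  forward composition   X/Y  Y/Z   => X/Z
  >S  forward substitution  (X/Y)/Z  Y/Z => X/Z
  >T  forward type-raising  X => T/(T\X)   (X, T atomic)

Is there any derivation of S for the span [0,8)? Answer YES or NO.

NO

PP N (N\S)\N N\(N\S) ((PP\N)\PP)\N NP\PP NP\(NP\PP) (PP\(PP\N))\NP
CKY chart[0,8] = {N/(N\PP), NP/(NP\PP), PP, PP/(PP\PP), S/(S\PP)}; S ∉ chart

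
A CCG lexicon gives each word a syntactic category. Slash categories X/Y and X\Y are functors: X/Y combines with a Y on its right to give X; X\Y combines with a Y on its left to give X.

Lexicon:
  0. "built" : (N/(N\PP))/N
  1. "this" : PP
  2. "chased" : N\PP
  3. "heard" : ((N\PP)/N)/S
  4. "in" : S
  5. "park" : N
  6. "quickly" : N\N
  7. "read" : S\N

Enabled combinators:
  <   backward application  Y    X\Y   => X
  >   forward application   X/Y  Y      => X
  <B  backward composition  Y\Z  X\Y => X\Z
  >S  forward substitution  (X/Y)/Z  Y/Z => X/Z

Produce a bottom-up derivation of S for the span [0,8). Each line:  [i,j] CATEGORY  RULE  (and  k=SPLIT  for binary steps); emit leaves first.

[0,8] S   <
  [0,6] N   >
    [0,3] N/(N\PP)   >
      [0,1] "built" : (N/(N\PP))/N
      [1,3] N   <
        [1,2] "this" : PP
        [2,3] "chased" : N\PP
    [3,6] N\PP   >
      [3,5] (N\PP)/N   >
        [3,4] "heard" : ((N\PP)/N)/S
        [4,5] "in" : S
      [5,6] "park" : N
  [6,8] S\N   <B
    [6,7] "quickly" : N\N
    [7,8] "read" : S\N

[0,1] (N/(N\PP))/N  lex  "built"
[1,2] PP  lex  "this"
[2,3] N\PP  lex  "chased"
[1,3] N  <  k=2
[0,3] N/(N\PP)  >  k=1
[3,4] ((N\PP)/N)/S  lex  "heard"
[4,5] S  lex  "in"
[3,5] (N\PP)/N  >  k=4
[5,6] N  lex  "park"
[3,6] N\PP  >  k=5
[0,6] N  >  k=3
[6,7] N\N  lex  "quickly"
[7,8] S\N  lex  "read"
[6,8] S\N  <B  k=7
[0,8] S  <  k=6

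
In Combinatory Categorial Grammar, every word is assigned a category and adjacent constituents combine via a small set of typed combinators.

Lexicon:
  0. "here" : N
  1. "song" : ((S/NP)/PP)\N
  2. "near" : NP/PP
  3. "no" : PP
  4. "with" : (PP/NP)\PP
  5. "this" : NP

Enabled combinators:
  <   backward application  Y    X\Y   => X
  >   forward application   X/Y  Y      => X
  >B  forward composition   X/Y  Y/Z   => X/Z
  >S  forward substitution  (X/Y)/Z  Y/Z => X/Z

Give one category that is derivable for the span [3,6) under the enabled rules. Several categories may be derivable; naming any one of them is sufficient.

[0,6] S   >
  [0,3] S/PP   >S
    [0,2] (S/NP)/PP   <
      [0,1] "here" : N
      [1,2] "song" : ((S/NP)/PP)\N
    [2,3] "near" : NP/PP
  [3,6] PP   >
    [3,5] PP/NP   <
      [3,4] "no" : PP
      [4,5] "with" : (PP/NP)\PP
    [5,6] "this" : NP

PP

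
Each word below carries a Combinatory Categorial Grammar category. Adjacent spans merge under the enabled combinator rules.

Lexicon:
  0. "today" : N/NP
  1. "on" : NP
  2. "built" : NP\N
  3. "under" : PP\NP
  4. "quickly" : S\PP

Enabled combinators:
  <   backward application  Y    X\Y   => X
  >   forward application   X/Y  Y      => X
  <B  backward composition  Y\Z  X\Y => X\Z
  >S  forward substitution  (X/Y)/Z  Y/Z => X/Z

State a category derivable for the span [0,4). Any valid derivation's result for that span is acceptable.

[0,5] S   <
  [0,4] PP   <
    [0,3] NP   <
      [0,2] N   >
        [0,1] "today" : N/NP
        [1,2] "on" : NP
      [2,3] "built" : NP\N
    [3,4] "under" : PP\NP
  [4,5] "quickly" : S\PP

PP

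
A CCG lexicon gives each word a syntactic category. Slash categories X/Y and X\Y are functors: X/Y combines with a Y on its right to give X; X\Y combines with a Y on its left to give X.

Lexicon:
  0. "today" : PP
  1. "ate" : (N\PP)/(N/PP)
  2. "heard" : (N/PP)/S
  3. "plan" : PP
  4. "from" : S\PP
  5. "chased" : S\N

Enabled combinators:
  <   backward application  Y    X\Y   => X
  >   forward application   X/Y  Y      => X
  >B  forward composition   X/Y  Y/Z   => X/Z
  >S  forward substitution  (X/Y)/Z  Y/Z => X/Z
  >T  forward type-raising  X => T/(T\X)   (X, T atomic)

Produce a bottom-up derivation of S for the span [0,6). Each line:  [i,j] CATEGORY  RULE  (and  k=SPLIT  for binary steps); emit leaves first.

[0,6] S   <
  [0,5] N   >
    [0,1] N/(N\PP)   >T
      [0,1] "today" : PP
    [1,5] N\PP   >
      [1,2] "ate" : (N\PP)/(N/PP)
      [2,5] N/PP   >
        [2,3] "heard" : (N/PP)/S
        [3,5] S   <
          [3,4] "plan" : PP
          [4,5] "from" : S\PP
  [5,6] "chased" : S\N

[0,1] PP  lex  "today"
[0,1] N/(N\PP)  >T
[1,2] (N\PP)/(N/PP)  lex  "ate"
[2,3] (N/PP)/S  lex  "heard"
[3,4] PP  lex  "plan"
[4,5] S\PP  lex  "from"
[3,5] S  <  k=4
[2,5] N/PP  >  k=3
[1,5] N\PP  >  k=2
[0,5] N  >  k=1
[5,6] S\N  lex  "chased"
[0,6] S  <  k=5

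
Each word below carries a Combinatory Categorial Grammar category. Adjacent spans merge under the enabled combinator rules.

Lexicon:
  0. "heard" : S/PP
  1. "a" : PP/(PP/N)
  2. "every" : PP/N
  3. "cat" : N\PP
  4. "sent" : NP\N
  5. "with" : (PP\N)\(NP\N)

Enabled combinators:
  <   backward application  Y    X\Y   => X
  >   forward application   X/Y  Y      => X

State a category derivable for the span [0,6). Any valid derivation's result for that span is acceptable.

[0,6] S   >
  [0,1] "heard" : S/PP
  [1,6] PP   <
    [1,4] N   <
      [1,3] PP   >
        [1,2] "a" : PP/(PP/N)
        [2,3] "every" : PP/N
      [3,4] "cat" : N\PP
    [4,6] PP\N   <
      [4,5] "sent" : NP\N
      [5,6] "with" : (PP\N)\(NP\N)

S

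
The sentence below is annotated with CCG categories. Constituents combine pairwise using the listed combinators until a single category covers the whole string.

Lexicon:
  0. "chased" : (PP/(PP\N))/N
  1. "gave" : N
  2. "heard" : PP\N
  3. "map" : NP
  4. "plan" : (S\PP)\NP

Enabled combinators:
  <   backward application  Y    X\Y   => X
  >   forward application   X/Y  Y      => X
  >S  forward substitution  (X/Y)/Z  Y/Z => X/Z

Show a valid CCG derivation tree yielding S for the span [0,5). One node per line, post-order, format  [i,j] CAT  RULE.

[0,5] S   <
  [0,3] PP   >
    [0,2] PP/(PP\N)   >
      [0,1] "chased" : (PP/(PP\N))/N
      [1,2] "gave" : N
    [2,3] "heard" : PP\N
  [3,5] S\PP   <
    [3,4] "map" : NP
    [4,5] "plan" : (S\PP)\NP

[0,1] (PP/(PP\N))/N  lex  "chased"
[1,2] N  lex  "gave"
[0,2] PP/(PP\N)  >  k=1
[2,3] PP\N  lex  "heard"
[0,3] PP  >  k=2
[3,4] NP  lex  "map"
[4,5] (S\PP)\NP  lex  "plan"
[3,5] S\PP  <  k=4
[0,5] S  <  k=3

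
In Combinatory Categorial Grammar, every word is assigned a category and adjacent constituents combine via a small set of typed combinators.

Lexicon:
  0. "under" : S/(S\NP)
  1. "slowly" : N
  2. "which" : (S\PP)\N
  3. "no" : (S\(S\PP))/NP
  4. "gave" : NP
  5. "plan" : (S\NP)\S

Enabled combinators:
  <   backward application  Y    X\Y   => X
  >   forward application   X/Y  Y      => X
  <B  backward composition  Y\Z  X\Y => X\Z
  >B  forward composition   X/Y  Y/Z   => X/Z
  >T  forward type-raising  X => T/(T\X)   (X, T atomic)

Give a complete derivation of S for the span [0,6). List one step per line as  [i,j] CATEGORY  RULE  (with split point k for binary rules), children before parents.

[0,6] S   >
  [0,1] "under" : S/(S\NP)
  [1,6] S\NP   <
    [1,5] S   <
      [1,3] S\PP   <
        [1,2] "slowly" : N
        [2,3] "which" : (S\PP)\N
      [3,5] S\(S\PP)   >
        [3,4] "no" : (S\(S\PP))/NP
        [4,5] "gave" : NP
    [5,6] "plan" : (S\NP)\S

[0,1] S/(S\NP)  lex  "under"
[1,2] N  lex  "slowly"
[2,3] (S\PP)\N  lex  "which"
[1,3] S\PP  <  k=2
[3,4] (S\(S\PP))/NP  lex  "no"
[4,5] NP  lex  "gave"
[3,5] S\(S\PP)  >  k=4
[1,5] S  <  k=3
[5,6] (S\NP)\S  lex  "plan"
[1,6] S\NP  <  k=5
[0,6] S  >  k=1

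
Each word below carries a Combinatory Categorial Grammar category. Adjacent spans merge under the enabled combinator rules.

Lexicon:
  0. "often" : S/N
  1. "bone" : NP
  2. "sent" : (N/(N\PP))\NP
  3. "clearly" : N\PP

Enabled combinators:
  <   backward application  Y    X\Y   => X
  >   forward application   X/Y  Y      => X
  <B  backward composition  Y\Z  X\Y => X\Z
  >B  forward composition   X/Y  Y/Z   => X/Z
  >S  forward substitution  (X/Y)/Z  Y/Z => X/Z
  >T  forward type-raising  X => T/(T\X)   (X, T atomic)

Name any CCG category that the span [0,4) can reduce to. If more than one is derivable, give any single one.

S

[0,4] S   >
  [0,1] "often" : S/N
  [1,4] N   >
    [1,3] N/(N\PP)   <
      [1,2] "bone" : NP
      [2,3] "sent" : (N/(N\PP))\NP
    [3,4] "clearly" : N\PP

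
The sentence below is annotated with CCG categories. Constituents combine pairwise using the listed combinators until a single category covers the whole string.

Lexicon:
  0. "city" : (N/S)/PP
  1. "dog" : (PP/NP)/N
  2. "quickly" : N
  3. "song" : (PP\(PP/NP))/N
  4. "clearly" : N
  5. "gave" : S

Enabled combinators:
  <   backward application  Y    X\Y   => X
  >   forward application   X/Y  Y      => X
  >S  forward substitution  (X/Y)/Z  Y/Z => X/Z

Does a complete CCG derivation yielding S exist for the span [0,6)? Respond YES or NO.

NO

(N/S)/PP (PP/NP)/N N (PP\(PP/NP))/N N S
CKY chart[0,6] = {N}; S ∉ chart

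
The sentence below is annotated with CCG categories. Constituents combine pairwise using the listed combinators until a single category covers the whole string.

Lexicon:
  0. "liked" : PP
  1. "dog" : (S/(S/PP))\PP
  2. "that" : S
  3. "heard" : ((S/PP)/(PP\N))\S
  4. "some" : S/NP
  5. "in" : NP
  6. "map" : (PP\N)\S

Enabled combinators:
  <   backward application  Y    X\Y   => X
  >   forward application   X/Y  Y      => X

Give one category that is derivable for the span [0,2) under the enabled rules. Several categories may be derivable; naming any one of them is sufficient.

[0,7] S   >
  [0,2] S/(S/PP)   <
    [0,1] "liked" : PP
    [1,2] "dog" : (S/(S/PP))\PP
  [2,7] S/PP   >
    [2,4] (S/PP)/(PP\N)   <
      [2,3] "that" : S
      [3,4] "heard" : ((S/PP)/(PP\N))\S
    [4,7] PP\N   <
      [4,6] S   >
        [4,5] "some" : S/NP
        [5,6] "in" : NP
      [6,7] "map" : (PP\N)\S

S/(S/PP)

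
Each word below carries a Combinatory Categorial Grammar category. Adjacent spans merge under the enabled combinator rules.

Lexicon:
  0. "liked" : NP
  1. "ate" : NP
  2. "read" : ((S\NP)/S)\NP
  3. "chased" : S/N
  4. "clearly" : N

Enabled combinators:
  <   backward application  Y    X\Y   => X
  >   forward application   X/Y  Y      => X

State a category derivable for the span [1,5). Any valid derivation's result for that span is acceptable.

[0,5] S   <
  [0,1] "liked" : NP
  [1,5] S\NP   >
    [1,3] (S\NP)/S   <
      [1,2] "ate" : NP
      [2,3] "read" : ((S\NP)/S)\NP
    [3,5] S   >
      [3,4] "chased" : S/N
      [4,5] "clearly" : N

S\NP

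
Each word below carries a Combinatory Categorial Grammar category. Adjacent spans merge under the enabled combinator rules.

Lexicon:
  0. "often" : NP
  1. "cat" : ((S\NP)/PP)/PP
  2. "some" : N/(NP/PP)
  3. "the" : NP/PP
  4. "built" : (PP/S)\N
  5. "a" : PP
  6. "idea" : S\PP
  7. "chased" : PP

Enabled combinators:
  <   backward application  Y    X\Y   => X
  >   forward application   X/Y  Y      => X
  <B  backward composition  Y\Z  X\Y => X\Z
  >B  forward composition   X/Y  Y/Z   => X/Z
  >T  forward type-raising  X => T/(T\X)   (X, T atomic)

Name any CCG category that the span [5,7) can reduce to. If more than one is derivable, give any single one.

[0,8] S   <
  [0,1] "often" : NP
  [1,8] S\NP   >
    [1,7] (S\NP)/PP   >
      [1,2] "cat" : ((S\NP)/PP)/PP
      [2,7] PP   >
        [2,5] PP/S   <
          [2,4] N   >
            [2,3] "some" : N/(NP/PP)
            [3,4] "the" : NP/PP
          [4,5] "built" : (PP/S)\N
        [5,7] S   >
          [5,6] S/(S\PP)   >T
            [5,6] "a" : PP
          [6,7] "idea" : S\PP
    [7,8] "chased" : PP

S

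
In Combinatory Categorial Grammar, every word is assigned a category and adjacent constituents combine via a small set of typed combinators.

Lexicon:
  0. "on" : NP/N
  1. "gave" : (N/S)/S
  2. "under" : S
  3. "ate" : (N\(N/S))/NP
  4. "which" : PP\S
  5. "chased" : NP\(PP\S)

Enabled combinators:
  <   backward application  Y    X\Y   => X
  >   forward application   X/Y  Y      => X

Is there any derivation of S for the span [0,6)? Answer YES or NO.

NP/N (N/S)/S S (N\(N/S))/NP PP\S NP\(PP\S)
CKY chart[0,6] = {NP}; S ∉ chart

NO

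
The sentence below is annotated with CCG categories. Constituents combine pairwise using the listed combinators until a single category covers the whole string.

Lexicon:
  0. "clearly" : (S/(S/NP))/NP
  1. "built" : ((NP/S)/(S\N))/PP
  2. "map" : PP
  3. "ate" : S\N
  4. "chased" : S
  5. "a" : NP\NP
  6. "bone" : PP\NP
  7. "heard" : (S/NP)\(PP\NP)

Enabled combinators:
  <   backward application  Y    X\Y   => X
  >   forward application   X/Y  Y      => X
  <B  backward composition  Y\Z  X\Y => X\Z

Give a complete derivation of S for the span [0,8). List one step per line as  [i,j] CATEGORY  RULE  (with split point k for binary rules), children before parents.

[0,8] S   >
  [0,5] S/(S/NP)   >
    [0,1] "clearly" : (S/(S/NP))/NP
    [1,5] NP   >
      [1,4] NP/S   >
        [1,3] (NP/S)/(S\N)   >
          [1,2] "built" : ((NP/S)/(S\N))/PP
          [2,3] "map" : PP
        [3,4] "ate" : S\N
      [4,5] "chased" : S
  [5,8] S/NP   <
    [5,7] PP\NP   <B
      [5,6] "a" : NP\NP
      [6,7] "bone" : PP\NP
    [7,8] "heard" : (S/NP)\(PP\NP)

[0,1] (S/(S/NP))/NP  lex  "clearly"
[1,2] ((NP/S)/(S\N))/PP  lex  "built"
[2,3] PP  lex  "map"
[1,3] (NP/S)/(S\N)  >  k=2
[3,4] S\N  lex  "ate"
[1,4] NP/S  >  k=3
[4,5] S  lex  "chased"
[1,5] NP  >  k=4
[0,5] S/(S/NP)  >  k=1
[5,6] NP\NP  lex  "a"
[6,7] PP\NP  lex  "bone"
[5,7] PP\NP  <B  k=6
[7,8] (S/NP)\(PP\NP)  lex  "heard"
[5,8] S/NP  <  k=7
[0,8] S  >  k=5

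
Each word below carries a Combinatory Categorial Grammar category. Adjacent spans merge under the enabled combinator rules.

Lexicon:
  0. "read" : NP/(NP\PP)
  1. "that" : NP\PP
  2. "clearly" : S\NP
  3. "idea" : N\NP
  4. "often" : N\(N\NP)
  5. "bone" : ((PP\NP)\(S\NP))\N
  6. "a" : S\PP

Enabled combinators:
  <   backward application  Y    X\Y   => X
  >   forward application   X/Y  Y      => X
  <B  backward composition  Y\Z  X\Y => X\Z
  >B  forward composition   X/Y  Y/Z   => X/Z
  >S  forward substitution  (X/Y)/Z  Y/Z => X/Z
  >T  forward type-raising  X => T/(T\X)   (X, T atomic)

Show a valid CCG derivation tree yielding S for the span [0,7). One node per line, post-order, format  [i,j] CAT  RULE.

[0,1] NP/(NP\PP)  lex  "read"
[1,2] NP\PP  lex  "that"
[0,2] NP  >  k=1
[2,3] S\NP  lex  "clearly"
[3,4] N\NP  lex  "idea"
[4,5] N\(N\NP)  lex  "often"
[3,5] N  <  k=4
[5,6] ((PP\NP)\(S\NP))\N  lex  "bone"
[3,6] (PP\NP)\(S\NP)  <  k=5
[2,6] PP\NP  <  k=3
[0,6] PP  <  k=2
[6,7] S\PP  lex  "a"
[0,7] S  <  k=6

[0,7] S   <
  [0,6] PP   <
    [0,2] NP   >
      [0,1] "read" : NP/(NP\PP)
      [1,2] "that" : NP\PP
    [2,6] PP\NP   <
      [2,3] "clearly" : S\NP
      [3,6] (PP\NP)\(S\NP)   <
        [3,5] N   <
          [3,4] "idea" : N\NP
          [4,5] "often" : N\(N\NP)
        [5,6] "bone" : ((PP\NP)\(S\NP))\N
  [6,7] "a" : S\PP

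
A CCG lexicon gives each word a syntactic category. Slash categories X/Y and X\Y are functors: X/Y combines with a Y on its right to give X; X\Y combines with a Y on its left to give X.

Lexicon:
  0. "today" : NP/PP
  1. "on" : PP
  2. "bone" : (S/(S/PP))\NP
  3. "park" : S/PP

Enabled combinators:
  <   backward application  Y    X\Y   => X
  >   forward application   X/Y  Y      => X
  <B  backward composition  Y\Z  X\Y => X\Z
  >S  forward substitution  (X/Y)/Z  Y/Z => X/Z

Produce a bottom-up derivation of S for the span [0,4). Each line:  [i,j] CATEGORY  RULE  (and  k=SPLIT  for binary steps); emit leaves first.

[0,4] S   >
  [0,3] S/(S/PP)   <
    [0,2] NP   >
      [0,1] "today" : NP/PP
      [1,2] "on" : PP
    [2,3] "bone" : (S/(S/PP))\NP
  [3,4] "park" : S/PP

[0,1] NP/PP  lex  "today"
[1,2] PP  lex  "on"
[0,2] NP  >  k=1
[2,3] (S/(S/PP))\NP  lex  "bone"
[0,3] S/(S/PP)  <  k=2
[3,4] S/PP  lex  "park"
[0,4] S  >  k=3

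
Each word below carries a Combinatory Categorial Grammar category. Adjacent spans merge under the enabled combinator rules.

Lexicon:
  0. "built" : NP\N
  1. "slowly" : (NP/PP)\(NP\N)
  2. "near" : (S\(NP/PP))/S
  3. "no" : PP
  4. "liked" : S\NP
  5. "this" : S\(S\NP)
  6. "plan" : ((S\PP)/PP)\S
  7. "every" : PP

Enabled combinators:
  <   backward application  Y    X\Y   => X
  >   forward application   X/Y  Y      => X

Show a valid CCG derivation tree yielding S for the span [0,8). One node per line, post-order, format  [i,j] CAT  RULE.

[0,8] S   <
  [0,2] NP/PP   <
    [0,1] "built" : NP\N
    [1,2] "slowly" : (NP/PP)\(NP\N)
  [2,8] S\(NP/PP)   >
    [2,3] "near" : (S\(NP/PP))/S
    [3,8] S   <
      [3,4] "no" : PP
      [4,8] S\PP   >
        [4,7] (S\PP)/PP   <
          [4,6] S   <
            [4,5] "liked" : S\NP
            [5,6] "this" : S\(S\NP)
          [6,7] "plan" : ((S\PP)/PP)\S
        [7,8] "every" : PP

[0,1] NP\N  lex  "built"
[1,2] (NP/PP)\(NP\N)  lex  "slowly"
[0,2] NP/PP  <  k=1
[2,3] (S\(NP/PP))/S  lex  "near"
[3,4] PP  lex  "no"
[4,5] S\NP  lex  "liked"
[5,6] S\(S\NP)  lex  "this"
[4,6] S  <  k=5
[6,7] ((S\PP)/PP)\S  lex  "plan"
[4,7] (S\PP)/PP  <  k=6
[7,8] PP  lex  "every"
[4,8] S\PP  >  k=7
[3,8] S  <  k=4
[2,8] S\(NP/PP)  >  k=3
[0,8] S  <  k=2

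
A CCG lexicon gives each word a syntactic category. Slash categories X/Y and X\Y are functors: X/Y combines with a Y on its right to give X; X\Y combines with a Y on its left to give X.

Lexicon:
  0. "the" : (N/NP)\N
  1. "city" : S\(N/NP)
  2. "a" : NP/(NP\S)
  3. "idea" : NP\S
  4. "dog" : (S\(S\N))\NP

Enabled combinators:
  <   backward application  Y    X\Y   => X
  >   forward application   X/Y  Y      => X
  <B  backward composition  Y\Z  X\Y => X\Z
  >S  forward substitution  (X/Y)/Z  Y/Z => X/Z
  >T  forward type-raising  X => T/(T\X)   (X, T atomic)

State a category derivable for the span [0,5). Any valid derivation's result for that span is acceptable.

S

[0,5] S   <
  [0,2] S\N   <B
    [0,1] "the" : (N/NP)\N
    [1,2] "city" : S\(N/NP)
  [2,5] S\(S\N)   <
    [2,4] NP   >
      [2,3] "a" : NP/(NP\S)
      [3,4] "idea" : NP\S
    [4,5] "dog" : (S\(S\N))\NP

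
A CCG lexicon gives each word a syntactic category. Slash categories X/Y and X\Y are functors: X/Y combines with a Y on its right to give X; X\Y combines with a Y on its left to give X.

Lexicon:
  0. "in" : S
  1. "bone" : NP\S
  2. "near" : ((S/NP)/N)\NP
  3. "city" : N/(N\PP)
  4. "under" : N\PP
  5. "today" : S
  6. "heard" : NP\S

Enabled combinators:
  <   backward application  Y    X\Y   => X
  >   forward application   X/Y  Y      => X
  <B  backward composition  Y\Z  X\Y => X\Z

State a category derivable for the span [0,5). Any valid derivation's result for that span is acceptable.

S/NP

[0,7] S   >
  [0,5] S/NP   >
    [0,3] (S/NP)/N   <
      [0,2] NP   <
        [0,1] "in" : S
        [1,2] "bone" : NP\S
      [2,3] "near" : ((S/NP)/N)\NP
    [3,5] N   >
      [3,4] "city" : N/(N\PP)
      [4,5] "under" : N\PP
  [5,7] NP   <
    [5,6] "today" : S
    [6,7] "heard" : NP\S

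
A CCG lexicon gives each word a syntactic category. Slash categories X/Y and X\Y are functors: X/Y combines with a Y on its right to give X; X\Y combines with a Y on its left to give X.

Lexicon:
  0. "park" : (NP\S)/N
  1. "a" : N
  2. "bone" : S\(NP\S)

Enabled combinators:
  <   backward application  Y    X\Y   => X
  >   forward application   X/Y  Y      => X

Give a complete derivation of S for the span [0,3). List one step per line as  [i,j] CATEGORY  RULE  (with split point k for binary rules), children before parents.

[0,1] (NP\S)/N  lex  "park"
[1,2] N  lex  "a"
[0,2] NP\S  >  k=1
[2,3] S\(NP\S)  lex  "bone"
[0,3] S  <  k=2

[0,3] S   <
  [0,2] NP\S   >
    [0,1] "park" : (NP\S)/N
    [1,2] "a" : N
  [2,3] "bone" : S\(NP\S)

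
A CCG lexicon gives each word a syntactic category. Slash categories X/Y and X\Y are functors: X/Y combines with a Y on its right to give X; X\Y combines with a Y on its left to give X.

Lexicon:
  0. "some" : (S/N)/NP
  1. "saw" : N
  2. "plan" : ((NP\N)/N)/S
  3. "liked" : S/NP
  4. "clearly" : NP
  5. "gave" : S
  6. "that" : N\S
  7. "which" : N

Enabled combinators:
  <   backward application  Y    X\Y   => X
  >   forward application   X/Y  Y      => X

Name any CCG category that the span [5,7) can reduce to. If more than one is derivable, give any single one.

N

[0,8] S   >
  [0,7] S/N   >
    [0,1] "some" : (S/N)/NP
    [1,7] NP   <
      [1,2] "saw" : N
      [2,7] NP\N   >
        [2,5] (NP\N)/N   >
          [2,3] "plan" : ((NP\N)/N)/S
          [3,5] S   >
            [3,4] "liked" : S/NP
            [4,5] "clearly" : NP
        [5,7] N   <
          [5,6] "gave" : S
          [6,7] "that" : N\S
  [7,8] "which" : N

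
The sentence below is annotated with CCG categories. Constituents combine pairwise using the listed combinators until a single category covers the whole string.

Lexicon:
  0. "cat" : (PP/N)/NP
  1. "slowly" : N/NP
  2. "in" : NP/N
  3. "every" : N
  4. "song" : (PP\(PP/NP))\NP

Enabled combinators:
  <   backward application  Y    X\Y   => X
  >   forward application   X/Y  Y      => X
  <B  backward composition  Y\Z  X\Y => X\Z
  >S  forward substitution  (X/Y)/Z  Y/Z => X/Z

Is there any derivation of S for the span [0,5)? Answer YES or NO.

NO

(PP/N)/NP N/NP NP/N N (PP\(PP/NP))\NP
CKY chart[0,5] = {PP}; S ∉ chart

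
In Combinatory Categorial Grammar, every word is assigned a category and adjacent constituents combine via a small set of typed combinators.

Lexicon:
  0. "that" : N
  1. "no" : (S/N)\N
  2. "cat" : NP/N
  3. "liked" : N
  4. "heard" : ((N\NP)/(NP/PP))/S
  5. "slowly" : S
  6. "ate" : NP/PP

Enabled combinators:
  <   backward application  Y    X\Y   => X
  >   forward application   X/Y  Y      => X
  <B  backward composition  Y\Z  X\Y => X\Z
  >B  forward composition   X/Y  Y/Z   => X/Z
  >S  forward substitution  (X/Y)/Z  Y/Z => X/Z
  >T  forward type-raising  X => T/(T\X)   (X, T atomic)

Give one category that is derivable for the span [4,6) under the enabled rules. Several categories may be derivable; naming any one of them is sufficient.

(N\NP)/(NP/PP)

[0,7] S   >
  [0,2] S/N   <
    [0,1] "that" : N
    [1,2] "no" : (S/N)\N
  [2,7] N   <
    [2,4] NP   >
      [2,3] "cat" : NP/N
      [3,4] "liked" : N
    [4,7] N\NP   >
      [4,6] (N\NP)/(NP/PP)   >
        [4,5] "heard" : ((N\NP)/(NP/PP))/S
        [5,6] "slowly" : S
      [6,7] "ate" : NP/PP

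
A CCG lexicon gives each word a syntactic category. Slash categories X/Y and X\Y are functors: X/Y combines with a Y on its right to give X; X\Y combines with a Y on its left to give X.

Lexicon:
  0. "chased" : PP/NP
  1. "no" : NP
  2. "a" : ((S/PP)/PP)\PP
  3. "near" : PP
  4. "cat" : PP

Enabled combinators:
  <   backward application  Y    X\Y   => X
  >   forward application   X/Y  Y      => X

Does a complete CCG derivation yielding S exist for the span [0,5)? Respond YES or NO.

YES

[0,5] S   >
  [0,4] S/PP   >
    [0,3] (S/PP)/PP   <
      [0,2] PP   >
        [0,1] "chased" : PP/NP
        [1,2] "no" : NP
      [2,3] "a" : ((S/PP)/PP)\PP
    [3,4] "near" : PP
  [4,5] "cat" : PP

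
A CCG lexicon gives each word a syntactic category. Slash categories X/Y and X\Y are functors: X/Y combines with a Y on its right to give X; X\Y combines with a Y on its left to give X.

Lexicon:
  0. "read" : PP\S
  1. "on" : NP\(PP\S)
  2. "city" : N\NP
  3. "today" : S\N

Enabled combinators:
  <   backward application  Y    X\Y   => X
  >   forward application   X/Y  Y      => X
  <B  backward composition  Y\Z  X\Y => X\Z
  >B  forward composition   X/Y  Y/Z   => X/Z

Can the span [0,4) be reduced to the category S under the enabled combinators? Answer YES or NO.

[0,4] S   <
  [0,2] NP   <
    [0,1] "read" : PP\S
    [1,2] "on" : NP\(PP\S)
  [2,4] S\NP   <B
    [2,3] "city" : N\NP
    [3,4] "today" : S\N

YES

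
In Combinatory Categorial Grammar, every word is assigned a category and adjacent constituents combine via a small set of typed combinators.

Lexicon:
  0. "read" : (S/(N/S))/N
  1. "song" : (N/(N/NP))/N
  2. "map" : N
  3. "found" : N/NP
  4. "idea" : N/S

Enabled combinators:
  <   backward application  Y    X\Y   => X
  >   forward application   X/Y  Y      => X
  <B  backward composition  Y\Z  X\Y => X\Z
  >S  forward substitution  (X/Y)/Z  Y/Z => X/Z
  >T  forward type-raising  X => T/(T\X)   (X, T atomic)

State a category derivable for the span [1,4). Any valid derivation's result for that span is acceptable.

[0,5] S   >
  [0,4] S/(N/S)   >
    [0,1] "read" : (S/(N/S))/N
    [1,4] N   >
      [1,3] N/(N/NP)   >
        [1,2] "song" : (N/(N/NP))/N
        [2,3] "map" : N
      [3,4] "found" : N/NP
  [4,5] "idea" : N/S

N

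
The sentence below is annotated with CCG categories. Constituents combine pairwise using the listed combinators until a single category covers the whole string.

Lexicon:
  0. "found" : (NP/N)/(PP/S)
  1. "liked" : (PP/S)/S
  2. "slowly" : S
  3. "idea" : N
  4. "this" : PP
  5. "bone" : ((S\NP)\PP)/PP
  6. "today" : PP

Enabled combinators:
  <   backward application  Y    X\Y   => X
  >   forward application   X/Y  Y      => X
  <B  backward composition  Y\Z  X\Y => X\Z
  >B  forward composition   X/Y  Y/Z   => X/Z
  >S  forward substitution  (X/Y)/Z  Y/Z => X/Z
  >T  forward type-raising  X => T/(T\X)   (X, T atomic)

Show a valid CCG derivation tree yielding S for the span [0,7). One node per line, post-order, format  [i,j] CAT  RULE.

[0,7] S   <
  [0,4] NP   >
    [0,3] NP/N   >
      [0,1] "found" : (NP/N)/(PP/S)
      [1,3] PP/S   >
        [1,2] "liked" : (PP/S)/S
        [2,3] "slowly" : S
    [3,4] "idea" : N
  [4,7] S\NP   <
    [4,5] "this" : PP
    [5,7] (S\NP)\PP   >
      [5,6] "bone" : ((S\NP)\PP)/PP
      [6,7] "today" : PP

[0,1] (NP/N)/(PP/S)  lex  "found"
[1,2] (PP/S)/S  lex  "liked"
[2,3] S  lex  "slowly"
[1,3] PP/S  >  k=2
[0,3] NP/N  >  k=1
[3,4] N  lex  "idea"
[0,4] NP  >  k=3
[4,5] PP  lex  "this"
[5,6] ((S\NP)\PP)/PP  lex  "bone"
[6,7] PP  lex  "today"
[5,7] (S\NP)\PP  >  k=6
[4,7] S\NP  <  k=5
[0,7] S  <  k=4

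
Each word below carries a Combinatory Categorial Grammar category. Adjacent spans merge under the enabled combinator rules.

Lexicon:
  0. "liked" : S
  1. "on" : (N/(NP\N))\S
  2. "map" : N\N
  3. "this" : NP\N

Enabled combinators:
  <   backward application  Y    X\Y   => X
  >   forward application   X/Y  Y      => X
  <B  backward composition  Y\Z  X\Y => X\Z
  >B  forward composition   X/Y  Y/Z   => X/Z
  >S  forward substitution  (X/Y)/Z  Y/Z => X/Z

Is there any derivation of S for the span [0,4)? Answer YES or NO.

S (N/(NP\N))\S N\N NP\N
CKY chart[0,4] = {N}; S ∉ chart

NO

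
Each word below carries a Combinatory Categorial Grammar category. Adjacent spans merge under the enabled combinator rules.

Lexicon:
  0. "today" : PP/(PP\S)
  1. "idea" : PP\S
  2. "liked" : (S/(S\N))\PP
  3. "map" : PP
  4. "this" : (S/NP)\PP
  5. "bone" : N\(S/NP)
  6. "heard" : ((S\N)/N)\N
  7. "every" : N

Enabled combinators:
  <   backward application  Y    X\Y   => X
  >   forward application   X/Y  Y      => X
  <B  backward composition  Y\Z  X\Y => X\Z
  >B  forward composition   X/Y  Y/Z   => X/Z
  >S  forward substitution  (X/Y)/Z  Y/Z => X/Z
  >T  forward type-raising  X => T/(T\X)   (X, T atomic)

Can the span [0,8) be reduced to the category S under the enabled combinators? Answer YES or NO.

[0,8] S   >
  [0,3] S/(S\N)   <
    [0,2] PP   >
      [0,1] "today" : PP/(PP\S)
      [1,2] "idea" : PP\S
    [2,3] "liked" : (S/(S\N))\PP
  [3,8] S\N   >
    [3,7] (S\N)/N   <
      [3,6] N   <
        [3,5] S/NP   <
          [3,4] "map" : PP
          [4,5] "this" : (S/NP)\PP
        [5,6] "bone" : N\(S/NP)
      [6,7] "heard" : ((S\N)/N)\N
    [7,8] "every" : N

YES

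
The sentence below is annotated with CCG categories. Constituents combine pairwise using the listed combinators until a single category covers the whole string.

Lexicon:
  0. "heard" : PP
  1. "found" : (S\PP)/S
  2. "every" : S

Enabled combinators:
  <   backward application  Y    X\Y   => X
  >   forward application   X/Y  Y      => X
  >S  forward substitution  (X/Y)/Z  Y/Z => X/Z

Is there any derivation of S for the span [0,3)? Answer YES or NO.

YES

[0,3] S   <
  [0,1] "heard" : PP
  [1,3] S\PP   >
    [1,2] "found" : (S\PP)/S
    [2,3] "every" : S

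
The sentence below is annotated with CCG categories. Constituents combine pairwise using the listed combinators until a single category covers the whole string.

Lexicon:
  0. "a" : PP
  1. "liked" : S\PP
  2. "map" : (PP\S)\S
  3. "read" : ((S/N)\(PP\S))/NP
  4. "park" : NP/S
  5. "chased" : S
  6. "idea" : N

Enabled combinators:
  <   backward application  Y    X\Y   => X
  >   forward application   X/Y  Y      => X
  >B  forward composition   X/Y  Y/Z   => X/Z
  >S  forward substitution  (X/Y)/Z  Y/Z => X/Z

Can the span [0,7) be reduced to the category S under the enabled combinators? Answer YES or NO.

YES

[0,7] S   >
  [0,6] S/N   <
    [0,3] PP\S   <
      [0,2] S   <
        [0,1] "a" : PP
        [1,2] "liked" : S\PP
      [2,3] "map" : (PP\S)\S
    [3,6] (S/N)\(PP\S)   >
      [3,4] "read" : ((S/N)\(PP\S))/NP
      [4,6] NP   >
        [4,5] "park" : NP/S
        [5,6] "chased" : S
  [6,7] "idea" : N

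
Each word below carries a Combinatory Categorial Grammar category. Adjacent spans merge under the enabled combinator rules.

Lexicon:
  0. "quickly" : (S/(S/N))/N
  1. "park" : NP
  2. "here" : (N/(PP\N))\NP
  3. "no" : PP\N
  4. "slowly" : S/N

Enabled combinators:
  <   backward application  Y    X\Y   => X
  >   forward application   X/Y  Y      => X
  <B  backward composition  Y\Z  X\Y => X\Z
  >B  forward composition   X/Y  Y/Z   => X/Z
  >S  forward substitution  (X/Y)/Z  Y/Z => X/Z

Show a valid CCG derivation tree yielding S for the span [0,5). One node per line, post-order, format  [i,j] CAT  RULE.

[0,1] (S/(S/N))/N  lex  "quickly"
[1,2] NP  lex  "park"
[2,3] (N/(PP\N))\NP  lex  "here"
[1,3] N/(PP\N)  <  k=2
[3,4] PP\N  lex  "no"
[1,4] N  >  k=3
[0,4] S/(S/N)  >  k=1
[4,5] S/N  lex  "slowly"
[0,5] S  >  k=4

[0,5] S   >
  [0,4] S/(S/N)   >
    [0,1] "quickly" : (S/(S/N))/N
    [1,4] N   >
      [1,3] N/(PP\N)   <
        [1,2] "park" : NP
        [2,3] "here" : (N/(PP\N))\NP
      [3,4] "no" : PP\N
  [4,5] "slowly" : S/N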